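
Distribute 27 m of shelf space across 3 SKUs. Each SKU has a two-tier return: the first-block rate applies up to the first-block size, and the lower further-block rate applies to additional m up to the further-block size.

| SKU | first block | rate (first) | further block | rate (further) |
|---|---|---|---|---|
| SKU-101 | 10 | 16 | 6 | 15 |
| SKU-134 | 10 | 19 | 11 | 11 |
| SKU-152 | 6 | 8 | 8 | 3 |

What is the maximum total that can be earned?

451

Order all 6 blocks by rate: SKU-134/T1 19 > SKU-101/T1 16 > SKU-101/T2 15 > SKU-134/T2 11 > SKU-152/T1 8 > SKU-152/T2 3.
SKU-134 T1 at 19: fill all 10 → 17 left.
SKU-101/T1 (16): +10 → 7 left.
SKU-101/T2 (15): +6 → 1 left.
SKU-134 T2 at 11: only 1 left, fill 1.
Total = 19×10 + 16×10 + 15×6 + 11×1 = 451.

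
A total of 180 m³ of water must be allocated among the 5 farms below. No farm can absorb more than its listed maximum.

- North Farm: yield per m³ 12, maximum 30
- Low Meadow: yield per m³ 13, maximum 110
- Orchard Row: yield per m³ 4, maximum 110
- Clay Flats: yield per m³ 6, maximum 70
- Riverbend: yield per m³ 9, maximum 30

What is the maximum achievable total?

Rank by yield per m³: Low Meadow 13 > North Farm 12 > Riverbend 9 > Clay Flats 6 > Orchard Row 4.
Low Meadow takes 110 to reach its cap of 110 ; 70 left.
Give North Farm 30 to hit its cap of 30 ; 40 left.
Riverbend: +30 to 30 (cap) ; 10 left.
Clay Flats: +10 (room for 70) → 10. Pool exhausted.
Total = 12×30 + 13×110 + 6×10 + 9×30 = 2120.

2120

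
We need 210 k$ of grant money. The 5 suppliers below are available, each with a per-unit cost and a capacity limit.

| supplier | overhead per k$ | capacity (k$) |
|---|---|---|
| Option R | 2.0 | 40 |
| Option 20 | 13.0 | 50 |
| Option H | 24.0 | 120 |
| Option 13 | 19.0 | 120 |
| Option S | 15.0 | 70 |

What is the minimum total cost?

2730

Use suppliers in increasing cost order.
Option R (2.0): use full 40 → 170 k$ to go.
Option 20 at 13.0: take all 50 k$ → 120 still needed.
Option S (15.0): use full 70 → 50 k$ to go.
Take 50 from Option 13 at 19.0 to finish.
Option H: unused.
Cost = 40×2.0 + 50×13.0 + 70×15.0 + 50×19.0 = 2730.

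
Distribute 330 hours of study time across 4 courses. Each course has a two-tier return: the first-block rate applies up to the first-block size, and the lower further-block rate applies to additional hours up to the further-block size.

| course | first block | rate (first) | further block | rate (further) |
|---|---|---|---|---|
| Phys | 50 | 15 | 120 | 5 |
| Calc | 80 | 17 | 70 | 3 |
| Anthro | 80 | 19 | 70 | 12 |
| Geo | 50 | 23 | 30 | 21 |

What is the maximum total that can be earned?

5890

Order all 8 blocks by rate: Geo/tier1 23 > Geo/tier2 21 > Anthro/tier1 19 > Calc/tier1 17 > Phys/tier1 15 > Anthro/tier2 12 > Phys/tier2 5 > Calc/tier2 3.
Geo/tier1 (23): +50 — 280 left.
Geo tier2 at 21: fill all 30 — 250 left.
Fill Anthro tier1 block (80 at 19) — 170 left.
Fill Calc tier1 block (80 at 17) — 90 left.
Phys/tier1 (15): +50 — 40 left.
Anthro/tier2: +40 of 70 at 12; pool empty.
Total = 23×50 + 21×30 + 19×80 + 17×80 + 15×50 + 12×40 = 5890.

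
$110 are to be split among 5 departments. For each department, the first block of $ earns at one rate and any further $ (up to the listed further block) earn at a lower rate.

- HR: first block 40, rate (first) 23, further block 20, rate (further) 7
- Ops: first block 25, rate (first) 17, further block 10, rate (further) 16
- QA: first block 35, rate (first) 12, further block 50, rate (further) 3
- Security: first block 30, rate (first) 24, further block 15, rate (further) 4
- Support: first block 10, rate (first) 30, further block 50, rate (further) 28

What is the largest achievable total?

Rank every tier by rate: Support/tier1 30 > Support/tier2 28 > Security/tier1 24 > HR/tier1 23 > Ops/tier1 17 > Ops/tier2 16 > QA/tier1 12 > HR/tier2 7 > Security/tier2 4 > QA/tier2 3.
Support tier1 at 30: fill all 10 — 100 left.
Support tier2 at 28: fill all 50 — 50 left.
Security tier1 at 24: fill all 30 — 20 left.
20 remain; put them into HR tier1 at 23.
Total = 30×10 + 28×50 + 24×30 + 23×20 = 2880.

2880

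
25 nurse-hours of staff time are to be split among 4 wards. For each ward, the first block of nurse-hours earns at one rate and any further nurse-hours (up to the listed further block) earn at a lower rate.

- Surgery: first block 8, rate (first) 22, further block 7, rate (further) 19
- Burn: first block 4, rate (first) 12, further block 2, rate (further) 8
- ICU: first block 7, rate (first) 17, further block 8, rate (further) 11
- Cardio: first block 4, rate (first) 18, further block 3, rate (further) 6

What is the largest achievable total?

483

Treat each block as its own option and order by rate: Surgery/T1 22 > Surgery/T2 19 > Cardio/T1 18 > ICU/T1 17 > Burn/T1 12 > ICU/T2 11 > Burn/T2 8 > Cardio/T2 6.
Surgery/T1 (22): +8 — 17 left.
Surgery/T2 (19): +7 — 10 left.
Fill Cardio T1 block (4 at 18) — 6 left.
6 remain; put them into ICU T1 at 17.
Total = 22×8 + 19×7 + 18×4 + 17×6 = 483.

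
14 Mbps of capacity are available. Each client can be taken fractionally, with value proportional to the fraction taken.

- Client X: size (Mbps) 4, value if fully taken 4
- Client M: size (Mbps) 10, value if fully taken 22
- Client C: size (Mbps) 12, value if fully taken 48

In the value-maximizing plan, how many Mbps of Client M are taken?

2

Rank by value-to-size ratio: Client C 48/12≈4, Client M 22/10≈2.2, Client X 4/4≈1.
All 12 Mbps of Client C fit (value 48) → 2 remain.
Only 2 Mbps remain; take 2/10 of Client M for value 22×2/10 = 4.4.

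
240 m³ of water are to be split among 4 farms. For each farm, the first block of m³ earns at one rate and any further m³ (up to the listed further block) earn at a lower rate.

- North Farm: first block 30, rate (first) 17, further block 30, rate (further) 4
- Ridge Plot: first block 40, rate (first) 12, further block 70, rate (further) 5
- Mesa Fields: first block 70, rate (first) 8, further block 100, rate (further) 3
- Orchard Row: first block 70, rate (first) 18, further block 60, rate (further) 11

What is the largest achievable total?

Treat each block as its own option and order by rate: Orchard Row/T1 18 > North Farm/T1 17 > Ridge Plot/T1 12 > Orchard Row/T2 11 > Mesa Fields/T1 8 > Ridge Plot/T2 5 > North Farm/T2 4 > Mesa Fields/T2 3.
Orchard Row T1 at 18: fill all 70 — 170 left.
North Farm T1 at 17: fill all 30 — 140 left.
Ridge Plot T1 at 12: fill all 40 — 100 left.
Orchard Row T2 at 11: fill all 60 — 40 left.
Mesa Fields T1 at 8: only 40 left, fill 40.
Total = 18×70 + 17×30 + 12×40 + 11×60 + 8×40 = 3230.

3230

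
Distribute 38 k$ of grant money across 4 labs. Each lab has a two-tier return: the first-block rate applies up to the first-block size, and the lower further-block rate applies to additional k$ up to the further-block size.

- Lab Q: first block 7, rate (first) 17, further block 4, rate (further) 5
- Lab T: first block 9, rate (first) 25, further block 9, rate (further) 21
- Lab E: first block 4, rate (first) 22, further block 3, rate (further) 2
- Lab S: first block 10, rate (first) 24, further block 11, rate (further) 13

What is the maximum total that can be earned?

844

Order all 8 blocks by rate: Lab T/tier1 25 > Lab S/tier1 24 > Lab E/tier1 22 > Lab T/tier2 21 > Lab Q/tier1 17 > Lab S/tier2 13 > Lab Q/tier2 5 > Lab E/tier2 2.
Lab T/tier1 (25): +9 — 29 left.
Lab S/tier1 (24): +10 — 19 left.
Lab E tier1 at 22: fill all 4 — 15 left.
Fill Lab T tier2 block (9 at 21) — 6 left.
6 remain; put them into Lab Q tier1 at 17.
Total = 25×9 + 24×10 + 22×4 + 21×9 + 17×6 = 844.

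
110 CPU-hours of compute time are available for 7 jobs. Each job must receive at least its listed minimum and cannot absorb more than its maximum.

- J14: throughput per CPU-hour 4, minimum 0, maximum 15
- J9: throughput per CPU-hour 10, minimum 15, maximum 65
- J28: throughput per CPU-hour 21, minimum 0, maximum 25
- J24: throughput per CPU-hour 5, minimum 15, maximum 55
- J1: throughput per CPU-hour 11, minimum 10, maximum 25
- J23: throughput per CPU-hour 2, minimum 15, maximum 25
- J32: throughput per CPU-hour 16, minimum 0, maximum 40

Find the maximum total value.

1370

Meeting every minimum uses 0+15+0+15+10+15+0 = 55 CPU-hours, leaving 55.
Highest throughput per CPU-hour first: J28 21 > J32 16 > J1 11 > J9 10 > J24 5 > J14 4 > J23 2.
J28 takes 25 more to reach its cap of 25 — 30 left.
J32 has room for 40 more but only 30 remain, so it gets 30.
Total = 10×15 + 21×25 + 5×15 + 11×10 + 2×15 + 16×30 = 1370.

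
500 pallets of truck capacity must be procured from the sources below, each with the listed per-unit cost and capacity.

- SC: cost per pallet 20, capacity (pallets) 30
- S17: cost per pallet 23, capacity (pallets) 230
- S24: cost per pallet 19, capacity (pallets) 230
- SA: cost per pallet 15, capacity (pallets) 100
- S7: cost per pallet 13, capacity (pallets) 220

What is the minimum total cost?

7780

Cheapest first:
Take 220 from S7 at 13 ; need 280 more.
SA at 15: take all 100 pallets ; 180 still needed.
S24 (19): take the remaining 180 ; done.
SC, S17: unused.
Cost = 220×13 + 100×15 + 180×19 = 7780.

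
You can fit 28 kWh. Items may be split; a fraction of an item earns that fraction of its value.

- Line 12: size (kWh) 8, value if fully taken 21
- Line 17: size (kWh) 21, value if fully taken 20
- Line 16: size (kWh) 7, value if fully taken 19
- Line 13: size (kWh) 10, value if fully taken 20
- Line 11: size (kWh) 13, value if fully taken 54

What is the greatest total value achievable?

Rank by value-to-size ratio: Line 11 54/13≈4.15, Line 16 19/7≈2.71, Line 12 21/8≈2.62, Line 13 20/10≈2, Line 17 20/21≈0.952.
Line 11: take in full, 13 kWh for value 54 ; 15 left.
All 7 kWh of Line 16 fit (value 19) ; 8 remain.
All 8 kWh of Line 12 fit (value 21) ; 0 remain.
Total value = 94.

94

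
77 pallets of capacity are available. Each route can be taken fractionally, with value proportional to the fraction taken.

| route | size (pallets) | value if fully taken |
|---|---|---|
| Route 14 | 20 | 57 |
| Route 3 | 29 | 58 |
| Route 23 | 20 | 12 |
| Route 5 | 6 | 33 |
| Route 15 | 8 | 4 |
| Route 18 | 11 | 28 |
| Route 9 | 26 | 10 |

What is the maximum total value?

182.6

Sort by value density: Route 5 33/6≈5.5, Route 14 57/20≈2.85, Route 18 28/11≈2.55, Route 3 58/29≈2, Route 23 12/20≈0.6, Route 15 4/8≈0.5, Route 9 10/26≈0.385.
Take all of Route 5 (6 pallets, value 33) ; 71 pallets left.
Take all of Route 14 (20 pallets, value 57) ; 51 pallets left.
All 11 pallets of Route 18 fit (value 28) ; 40 remain.
All 29 pallets of Route 3 fit (value 58) ; 11 remain.
Only 11 pallets remain; take 11/20 of Route 23 for value 12×11/20 = 6.6.
Total value = 182.6.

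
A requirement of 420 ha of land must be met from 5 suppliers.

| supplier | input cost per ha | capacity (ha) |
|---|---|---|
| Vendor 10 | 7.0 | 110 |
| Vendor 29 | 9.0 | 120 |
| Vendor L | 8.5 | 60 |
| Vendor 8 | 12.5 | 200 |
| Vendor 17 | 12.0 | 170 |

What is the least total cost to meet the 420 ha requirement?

3920

Use suppliers in increasing cost order.
Vendor 10 at 7.0: take all 110 ha ; 310 still needed.
Vendor L at 8.5: take all 60 ha ; 250 still needed.
Take 120 from Vendor 29 at 9.0 ; need 130 more.
Vendor 17 at 12.0: take 130 of its 170 ; requirement met.
Vendor 8: unused.
Cost = 110×7.0 + 60×8.5 + 120×9.0 + 130×12.0 = 3920.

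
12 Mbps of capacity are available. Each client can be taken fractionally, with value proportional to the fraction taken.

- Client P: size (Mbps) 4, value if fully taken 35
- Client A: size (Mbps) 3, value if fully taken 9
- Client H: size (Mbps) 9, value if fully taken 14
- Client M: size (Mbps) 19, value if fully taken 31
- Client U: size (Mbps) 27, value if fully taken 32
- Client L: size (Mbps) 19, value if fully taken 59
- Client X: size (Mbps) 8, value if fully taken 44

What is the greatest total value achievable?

Best value per unit of size first: Client P 35/4≈8.75, Client X 44/8≈5.5, Client L 59/19≈3.11, Client A 9/3≈3, Client M 31/19≈1.63, Client H 14/9≈1.56, Client U 32/27≈1.19.
All 4 Mbps of Client P fit (value 35) ; 8 remain.
All 8 Mbps of Client X fit (value 44) ; 0 remain.
Total value = 79.

79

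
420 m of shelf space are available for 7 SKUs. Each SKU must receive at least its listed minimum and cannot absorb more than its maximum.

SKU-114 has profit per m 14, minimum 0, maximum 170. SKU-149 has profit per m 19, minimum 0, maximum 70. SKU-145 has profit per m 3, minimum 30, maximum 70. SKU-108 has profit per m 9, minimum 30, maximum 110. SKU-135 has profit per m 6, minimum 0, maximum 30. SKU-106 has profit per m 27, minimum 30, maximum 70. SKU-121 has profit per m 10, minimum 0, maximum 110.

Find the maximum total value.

6460

Meeting every minimum uses 0+0+30+30+0+30+0 = 90 m, leaving 330.
Highest profit per m first: SKU-106 27 > SKU-149 19 > SKU-114 14 > SKU-121 10 > SKU-108 9 > SKU-135 6 > SKU-145 3.
SKU-106: +40 to 70 (cap) → 290 left.
SKU-149 takes 70 more to reach its cap of 70 → 220 left.
SKU-114: +170 to 170 (cap) → 50 left.
SKU-121 has room for 110 more but only 50 remain, so it gets 50.
Total = 14×170 + 19×70 + 3×30 + 9×30 + 27×70 + 10×50 = 6460.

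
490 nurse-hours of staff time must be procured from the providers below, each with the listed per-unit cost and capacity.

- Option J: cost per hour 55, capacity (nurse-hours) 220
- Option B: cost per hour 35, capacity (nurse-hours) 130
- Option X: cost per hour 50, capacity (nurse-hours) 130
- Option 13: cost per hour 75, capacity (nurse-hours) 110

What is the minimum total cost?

Use providers in increasing cost order.
Take 130 from Option B at 35 → need 360 more.
Take 130 from Option X at 50 → need 230 more.
Option J at 55: take all 220 nurse-hours → 10 still needed.
Option 13 (75): take the remaining 10 → done.
Cost = 130×35 + 130×50 + 220×55 + 10×75 = 23900.

23900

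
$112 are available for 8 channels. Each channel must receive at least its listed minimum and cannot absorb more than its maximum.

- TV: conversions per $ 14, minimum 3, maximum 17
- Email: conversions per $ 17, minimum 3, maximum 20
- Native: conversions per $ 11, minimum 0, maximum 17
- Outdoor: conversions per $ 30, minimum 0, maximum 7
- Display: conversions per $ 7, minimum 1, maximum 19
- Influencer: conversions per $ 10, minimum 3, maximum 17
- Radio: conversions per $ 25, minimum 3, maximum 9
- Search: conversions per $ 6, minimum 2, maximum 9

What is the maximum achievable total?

Meeting every minimum uses 3+3+0+0+1+3+3+2 = 15 $, leaving 97.
Highest conversions per $ first: Outdoor 30 > Radio 25 > Email 17 > TV 14 > Native 11 > Influencer 10 > Display 7 > Search 6.
Outdoor takes 7 more to reach its cap of 7 — 90 left.
Give Radio 6 more to hit its cap of 9 — 84 left.
Email takes 17 more to reach its cap of 20 — 67 left.
Give TV 14 more to hit its cap of 17 — 53 left.
Native takes 17 more to reach its cap of 17 — 36 left.
Influencer takes 14 more to reach its cap of 17 — 22 left.
Give Display 18 more to hit its cap of 19 — 4 left.
Only 4 left; Search takes them to reach 6.
Total = 14×17 + 17×20 + 11×17 + 30×7 + 7×19 + 10×17 + 25×9 + 6×6 = 1539.

1539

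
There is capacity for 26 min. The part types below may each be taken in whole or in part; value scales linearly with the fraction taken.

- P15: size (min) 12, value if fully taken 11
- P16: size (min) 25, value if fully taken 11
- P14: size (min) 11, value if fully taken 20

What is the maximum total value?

Sort by value density: P14 20/11≈1.82, P15 11/12≈0.917, P16 11/25≈0.44.
P14: take in full, 11 min for value 20 — 15 left.
Take all of P15 (12 min, value 11) — 3 min left.
3 min left: a 3/25 share of P16 gives 11×3/25 = 1.32.
Total value = 32.32.

32.32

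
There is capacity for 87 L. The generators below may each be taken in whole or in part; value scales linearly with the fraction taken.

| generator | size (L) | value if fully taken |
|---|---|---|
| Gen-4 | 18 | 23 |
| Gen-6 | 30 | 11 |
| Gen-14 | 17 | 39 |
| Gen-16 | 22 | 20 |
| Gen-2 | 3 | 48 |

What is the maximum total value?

Rank by value-to-size ratio: Gen-2 48/3≈16, Gen-14 39/17≈2.29, Gen-4 23/18≈1.28, Gen-16 20/22≈0.909, Gen-6 11/30≈0.367.
All 3 L of Gen-2 fit (value 48) — 84 remain.
Take all of Gen-14 (17 L, value 39) — 67 L left.
All 18 L of Gen-4 fit (value 23) — 49 remain.
Gen-16: take in full, 22 L for value 20 — 27 left.
Only 27 L remain; take 27/30 of Gen-6 for value 11×27/30 = 9.9.
Total value = 139.9.

139.9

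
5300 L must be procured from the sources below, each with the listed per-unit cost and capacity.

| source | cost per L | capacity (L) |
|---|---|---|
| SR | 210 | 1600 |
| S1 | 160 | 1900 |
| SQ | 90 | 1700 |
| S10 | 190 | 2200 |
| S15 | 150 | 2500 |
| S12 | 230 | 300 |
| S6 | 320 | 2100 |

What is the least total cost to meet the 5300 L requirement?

Cheapest first:
SQ at 90: take all 1700 L ; 3600 still needed.
S15 at 150: take all 2500 L ; 1100 still needed.
Take 1100 from S1 at 160 to finish.
S10, SR, S12, S6: unused.
Cost = 1700×90 + 2500×150 + 1100×160 = 704000.

704000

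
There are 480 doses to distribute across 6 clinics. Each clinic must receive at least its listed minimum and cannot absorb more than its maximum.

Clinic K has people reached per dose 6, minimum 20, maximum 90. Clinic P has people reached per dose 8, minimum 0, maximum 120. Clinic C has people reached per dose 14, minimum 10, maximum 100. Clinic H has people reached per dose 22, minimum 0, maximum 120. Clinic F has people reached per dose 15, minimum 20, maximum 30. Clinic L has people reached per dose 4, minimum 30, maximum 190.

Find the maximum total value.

Meeting every minimum uses 20+0+10+0+20+30 = 80 doses, leaving 400.
Order the clinics by people reached per dose: Clinic H 22 > Clinic F 15 > Clinic C 14 > Clinic P 8 > Clinic K 6 > Clinic L 4.
Clinic H: +120 to 120 (cap) → 280 left.
Clinic F takes 10 more to reach its cap of 30 → 270 left.
Clinic C takes 90 more to reach its cap of 100 → 180 left.
Clinic P takes 120 more to reach its cap of 120 → 60 left.
Only 60 left; Clinic K takes them to reach 80.
Total = 6×80 + 8×120 + 14×100 + 22×120 + 15×30 + 4×30 = 6050.

6050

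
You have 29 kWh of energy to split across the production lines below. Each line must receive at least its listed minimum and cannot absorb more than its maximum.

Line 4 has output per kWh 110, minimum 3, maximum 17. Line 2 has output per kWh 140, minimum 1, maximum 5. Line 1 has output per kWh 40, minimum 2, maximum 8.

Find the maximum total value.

2850

Meeting every minimum uses 3+1+2 = 6 kWh, leaving 23.
Rank by output per kWh: Line 2 140 > Line 4 110 > Line 1 40.
Line 2 takes 4 more to reach its cap of 5 — 19 left.
Line 4 takes 14 more to reach its cap of 17 — 5 left.
Line 1 has room for 6 more but only 5 remain, so it gets 7.
Total = 110×17 + 140×5 + 40×7 = 2850.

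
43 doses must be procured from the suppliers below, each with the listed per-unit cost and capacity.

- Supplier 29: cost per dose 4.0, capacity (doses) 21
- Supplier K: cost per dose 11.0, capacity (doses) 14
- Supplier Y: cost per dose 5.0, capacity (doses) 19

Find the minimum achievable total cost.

Cheapest first:
Supplier 29 at 4.0: take all 21 doses ; 22 still needed.
Supplier Y (5.0): use full 19 ; 3 doses to go.
Supplier K at 11.0: take 3 of its 14 ; requirement met.
Cost = 21×4.0 + 19×5.0 + 3×11.0 = 212.

212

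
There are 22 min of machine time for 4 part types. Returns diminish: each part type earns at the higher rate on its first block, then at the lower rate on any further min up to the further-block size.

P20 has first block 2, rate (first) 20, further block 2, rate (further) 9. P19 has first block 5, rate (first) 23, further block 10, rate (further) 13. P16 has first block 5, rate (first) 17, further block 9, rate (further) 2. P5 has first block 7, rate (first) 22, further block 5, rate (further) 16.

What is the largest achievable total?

Treat each block as its own option and order by rate: P19/tier1 23 > P5/tier1 22 > P20/tier1 20 > P16/tier1 17 > P5/tier2 16 > P19/tier2 13 > P20/tier2 9 > P16/tier2 2.
Fill P19 tier1 block (5 at 23) ; 17 left.
Fill P5 tier1 block (7 at 22) ; 10 left.
Fill P20 tier1 block (2 at 20) ; 8 left.
P16 tier1 at 17: fill all 5 ; 3 left.
P5 tier2 at 16: only 3 left, fill 3.
Total = 23×5 + 22×7 + 20×2 + 17×5 + 16×3 = 442.

442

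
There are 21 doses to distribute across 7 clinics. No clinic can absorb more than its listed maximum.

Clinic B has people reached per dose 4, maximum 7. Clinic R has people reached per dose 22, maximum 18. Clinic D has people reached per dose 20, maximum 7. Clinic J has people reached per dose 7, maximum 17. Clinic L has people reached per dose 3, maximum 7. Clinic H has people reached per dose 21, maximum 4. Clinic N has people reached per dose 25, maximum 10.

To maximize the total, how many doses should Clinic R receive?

Highest people reached per dose first: Clinic N 25 > Clinic R 22 > Clinic H 21 > Clinic D 20 > Clinic J 7 > Clinic B 4 > Clinic L 3.
Clinic N: +10 to 10 (cap) ; 11 left.
Clinic R has room for 18 but only 11 remain, so it gets 11.

11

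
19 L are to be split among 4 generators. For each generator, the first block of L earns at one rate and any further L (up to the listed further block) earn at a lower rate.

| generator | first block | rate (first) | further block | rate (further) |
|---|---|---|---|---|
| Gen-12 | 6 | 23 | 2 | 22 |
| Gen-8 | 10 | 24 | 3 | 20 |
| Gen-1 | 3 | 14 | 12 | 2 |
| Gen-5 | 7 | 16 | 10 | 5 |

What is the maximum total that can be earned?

Treat each block as its own option and order by rate: Gen-8/T1 24 > Gen-12/T1 23 > Gen-12/T2 22 > Gen-8/T2 20 > Gen-5/T1 16 > Gen-1/T1 14 > Gen-5/T2 5 > Gen-1/T2 2.
Gen-8 T1 at 24: fill all 10 → 9 left.
Fill Gen-12 T1 block (6 at 23) → 3 left.
Fill Gen-12 T2 block (2 at 22) → 1 left.
Gen-8/T2: +1 of 3 at 20; pool empty.
Total = 24×10 + 23×6 + 22×2 + 20×1 = 442.

442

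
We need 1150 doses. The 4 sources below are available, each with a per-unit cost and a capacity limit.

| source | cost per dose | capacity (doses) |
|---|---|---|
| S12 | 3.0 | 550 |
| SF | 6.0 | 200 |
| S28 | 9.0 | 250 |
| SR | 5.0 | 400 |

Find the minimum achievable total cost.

Fill from the cheapest source first.
S12 at 3.0: take all 550 doses → 600 still needed.
Take 400 from SR at 5.0 → need 200 more.
SF at 6.0: take all 200 doses → 0 still needed.
S28: unused.
Cost = 550×3.0 + 400×5.0 + 200×6.0 = 4850.

4850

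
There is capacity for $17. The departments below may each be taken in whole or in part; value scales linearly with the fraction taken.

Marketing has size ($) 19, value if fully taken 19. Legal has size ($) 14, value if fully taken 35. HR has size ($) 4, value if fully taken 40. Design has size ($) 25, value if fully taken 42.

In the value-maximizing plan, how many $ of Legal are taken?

13

Rank by value-to-size ratio: HR 40/4≈10, Legal 35/14≈2.5, Design 42/25≈1.68, Marketing 19/19≈1.
HR: take in full, 4 $ for value 40 — 13 left.
Only 13 $ remain; take 13/14 of Legal for value 35×13/14 = 32.5.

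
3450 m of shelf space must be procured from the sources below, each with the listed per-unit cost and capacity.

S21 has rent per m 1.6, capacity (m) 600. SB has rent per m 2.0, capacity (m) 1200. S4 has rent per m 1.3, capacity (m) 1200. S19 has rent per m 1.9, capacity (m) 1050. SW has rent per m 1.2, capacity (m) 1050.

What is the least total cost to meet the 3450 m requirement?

Use sources in increasing cost order.
Take 1050 from SW at 1.2 — need 2400 more.
S4 at 1.3: take all 1200 m — 1200 still needed.
S21 (1.6): use full 600 — 600 m to go.
S19 (1.9): take the remaining 600 — done.
SB: unused.
Cost = 1050×1.2 + 1200×1.3 + 600×1.6 + 600×1.9 = 4920.

4920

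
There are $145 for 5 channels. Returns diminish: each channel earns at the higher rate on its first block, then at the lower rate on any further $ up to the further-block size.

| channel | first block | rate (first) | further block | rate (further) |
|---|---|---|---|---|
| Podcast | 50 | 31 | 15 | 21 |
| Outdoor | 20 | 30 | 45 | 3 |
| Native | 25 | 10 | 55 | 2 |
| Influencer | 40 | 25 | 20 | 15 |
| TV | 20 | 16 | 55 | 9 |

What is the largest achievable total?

Rank every tier by rate: Podcast/T1 31 > Outdoor/T1 30 > Influencer/T1 25 > Podcast/T2 21 > TV/T1 16 > Influencer/T2 15 > Native/T1 10 > TV/T2 9 > Outdoor/T2 3 > Native/T2 2.
Fill Podcast T1 block (50 at 31) → 95 left.
Fill Outdoor T1 block (20 at 30) → 75 left.
Influencer T1 at 25: fill all 40 → 35 left.
Fill Podcast T2 block (15 at 21) → 20 left.
TV/T1 (16): +20 → 0 left.
Total = 31×50 + 30×20 + 25×40 + 21×15 + 16×20 = 3785.

3785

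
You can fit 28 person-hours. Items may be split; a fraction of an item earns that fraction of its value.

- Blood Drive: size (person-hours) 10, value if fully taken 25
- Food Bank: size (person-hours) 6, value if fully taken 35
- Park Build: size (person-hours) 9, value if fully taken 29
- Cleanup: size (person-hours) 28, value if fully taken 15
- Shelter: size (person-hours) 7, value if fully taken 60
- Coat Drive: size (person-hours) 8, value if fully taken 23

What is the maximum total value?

Best value per unit of size first: Shelter 60/7≈8.57, Food Bank 35/6≈5.83, Park Build 29/9≈3.22, Coat Drive 23/8≈2.88, Blood Drive 25/10≈2.5, Cleanup 15/28≈0.536.
All 7 person-hours of Shelter fit (value 60) — 21 remain.
Take all of Food Bank (6 person-hours, value 35) — 15 person-hours left.
Park Build: take in full, 9 person-hours for value 29 — 6 left.
Only 6 person-hours remain; take 6/8 of Coat Drive for value 23×6/8 = 17.25.
Total value = 141.25.

141.25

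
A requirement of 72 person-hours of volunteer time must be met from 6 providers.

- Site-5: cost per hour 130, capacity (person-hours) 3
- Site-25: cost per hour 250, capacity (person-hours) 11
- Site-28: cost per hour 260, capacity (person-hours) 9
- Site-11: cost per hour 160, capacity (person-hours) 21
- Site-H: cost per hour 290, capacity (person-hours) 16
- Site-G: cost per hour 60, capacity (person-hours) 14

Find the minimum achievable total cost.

Fill from the cheapest provider first.
Site-G (60): use full 14 — 58 person-hours to go.
Take 3 from Site-5 at 130 — need 55 more.
Site-11 at 160: take all 21 person-hours — 34 still needed.
Site-25 at 250: take all 11 person-hours — 23 still needed.
Site-28 at 260: take all 9 person-hours — 14 still needed.
Site-H (290): take the remaining 14 — done.
Cost = 14×60 + 3×130 + 21×160 + 11×250 + 9×260 + 14×290 = 13740.

13740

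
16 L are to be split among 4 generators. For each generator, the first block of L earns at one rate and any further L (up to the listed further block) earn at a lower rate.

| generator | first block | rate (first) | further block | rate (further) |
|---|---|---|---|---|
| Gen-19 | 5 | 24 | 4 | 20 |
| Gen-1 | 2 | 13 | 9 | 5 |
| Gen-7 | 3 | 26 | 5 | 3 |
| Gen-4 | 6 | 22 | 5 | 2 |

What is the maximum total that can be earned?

370

Order all 8 blocks by rate: Gen-7/tier1 26 > Gen-19/tier1 24 > Gen-4/tier1 22 > Gen-19/tier2 20 > Gen-1/tier1 13 > Gen-1/tier2 5 > Gen-7/tier2 3 > Gen-4/tier2 2.
Gen-7/tier1 (26): +3 ; 13 left.
Fill Gen-19 tier1 block (5 at 24) ; 8 left.
Gen-4/tier1 (22): +6 ; 2 left.
2 remain; put them into Gen-19 tier2 at 20.
Total = 26×3 + 24×5 + 22×6 + 20×2 = 370.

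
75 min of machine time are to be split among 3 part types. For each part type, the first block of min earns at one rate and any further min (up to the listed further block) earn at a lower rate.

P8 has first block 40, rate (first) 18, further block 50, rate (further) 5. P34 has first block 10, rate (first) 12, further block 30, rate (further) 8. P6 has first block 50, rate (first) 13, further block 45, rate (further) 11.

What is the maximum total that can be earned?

Order all 6 blocks by rate: P8/first 18 > P6/first 13 > P34/first 12 > P6/second 11 > P34/second 8 > P8/second 5.
P8 first at 18: fill all 40 → 35 left.
35 remain; put them into P6 first at 13.
Total = 18×40 + 13×35 = 1175.

1175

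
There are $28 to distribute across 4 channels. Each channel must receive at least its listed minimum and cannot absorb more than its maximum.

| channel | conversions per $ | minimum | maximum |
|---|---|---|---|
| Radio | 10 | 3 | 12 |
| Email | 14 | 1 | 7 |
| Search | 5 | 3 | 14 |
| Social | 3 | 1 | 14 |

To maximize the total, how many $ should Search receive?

8

Meeting every minimum uses 3+1+3+1 = 8 $, leaving 20.
Order the channels by conversions per $: Email 14 > Radio 10 > Search 5 > Social 3.
Email: +6 to 7 (cap) — 14 left.
Radio: +9 to 12 (cap) — 5 left.
Search has room for 11 more but only 5 remain, so it gets 8.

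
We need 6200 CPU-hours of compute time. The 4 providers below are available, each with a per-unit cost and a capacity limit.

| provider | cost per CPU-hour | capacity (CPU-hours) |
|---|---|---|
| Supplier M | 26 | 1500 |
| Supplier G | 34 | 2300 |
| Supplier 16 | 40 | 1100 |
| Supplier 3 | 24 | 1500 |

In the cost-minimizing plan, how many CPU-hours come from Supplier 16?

Fill from the cheapest provider first.
Supplier 3 (24): use full 1500 ; 4700 CPU-hours to go.
Supplier M at 26: take all 1500 CPU-hours ; 3200 still needed.
Supplier G (34): use full 2300 ; 900 CPU-hours to go.
Take 900 from Supplier 16 at 40 to finish.

900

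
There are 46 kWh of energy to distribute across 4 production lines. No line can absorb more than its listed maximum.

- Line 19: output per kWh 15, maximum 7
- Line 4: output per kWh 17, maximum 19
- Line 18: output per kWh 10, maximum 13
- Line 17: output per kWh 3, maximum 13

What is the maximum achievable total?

579

Rank by output per kWh: Line 4 17 > Line 19 15 > Line 18 10 > Line 17 3.
Line 4 takes 19 to reach its cap of 19 ; 27 left.
Line 19: +7 to 7 (cap) ; 20 left.
Give Line 18 13 to hit its cap of 13 ; 7 left.
Only 7 left; Line 17 takes them to reach 7.
Total = 15×7 + 17×19 + 10×13 + 3×7 = 579.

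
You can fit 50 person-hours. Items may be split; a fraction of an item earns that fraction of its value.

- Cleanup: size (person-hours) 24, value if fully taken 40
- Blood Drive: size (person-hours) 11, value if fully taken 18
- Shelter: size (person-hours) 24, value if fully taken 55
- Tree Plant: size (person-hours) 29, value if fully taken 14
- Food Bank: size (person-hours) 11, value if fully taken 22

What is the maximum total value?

102

Rank by value-to-size ratio: Shelter 55/24≈2.29, Food Bank 22/11≈2, Cleanup 40/24≈1.67, Blood Drive 18/11≈1.64, Tree Plant 14/29≈0.483.
All 24 person-hours of Shelter fit (value 55) ; 26 remain.
Take all of Food Bank (11 person-hours, value 22) ; 15 person-hours left.
Only 15 person-hours remain; take 15/24 of Cleanup for value 40×15/24 = 25.
Total value = 102.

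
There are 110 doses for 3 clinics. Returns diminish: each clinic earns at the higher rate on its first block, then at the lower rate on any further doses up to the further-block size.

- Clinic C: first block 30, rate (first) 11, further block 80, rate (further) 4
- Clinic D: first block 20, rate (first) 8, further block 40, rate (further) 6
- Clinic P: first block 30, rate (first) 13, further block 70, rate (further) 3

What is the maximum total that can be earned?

1060

Treat each block as its own option and order by rate: Clinic P/tier1 13 > Clinic C/tier1 11 > Clinic D/tier1 8 > Clinic D/tier2 6 > Clinic C/tier2 4 > Clinic P/tier2 3.
Clinic P tier1 at 13: fill all 30 — 80 left.
Clinic C/tier1 (11): +30 — 50 left.
Clinic D tier1 at 8: fill all 20 — 30 left.
Clinic D tier2 at 6: only 30 left, fill 30.
Total = 13×30 + 11×30 + 8×20 + 6×30 = 1060.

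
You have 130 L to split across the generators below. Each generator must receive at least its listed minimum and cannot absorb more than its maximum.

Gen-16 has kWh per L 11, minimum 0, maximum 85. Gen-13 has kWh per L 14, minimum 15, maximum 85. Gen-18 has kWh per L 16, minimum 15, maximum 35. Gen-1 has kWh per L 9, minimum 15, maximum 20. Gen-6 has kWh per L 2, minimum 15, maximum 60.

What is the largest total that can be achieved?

Meeting every minimum uses 0+15+15+15+15 = 60 L, leaving 70.
Order the generators by kWh per L: Gen-18 16 > Gen-13 14 > Gen-16 11 > Gen-1 9 > Gen-6 2.
Gen-18: +20 to 35 (cap) — 50 left.
Gen-13: +50 (room for 70) → 65. Pool exhausted.
Total = 14×65 + 16×35 + 9×15 + 2×15 = 1635.

1635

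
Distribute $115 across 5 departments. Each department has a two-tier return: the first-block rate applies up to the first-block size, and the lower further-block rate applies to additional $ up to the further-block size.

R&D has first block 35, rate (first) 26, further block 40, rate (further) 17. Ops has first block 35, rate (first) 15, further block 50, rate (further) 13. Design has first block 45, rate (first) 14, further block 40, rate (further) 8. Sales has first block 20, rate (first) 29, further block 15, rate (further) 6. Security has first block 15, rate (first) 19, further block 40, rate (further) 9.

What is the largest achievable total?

2530

Rank every tier by rate: Sales/first 29 > R&D/first 26 > Security/first 19 > R&D/second 17 > Ops/first 15 > Design/first 14 > Ops/second 13 > Security/second 9 > Design/second 8 > Sales/second 6.
Fill Sales first block (20 at 29) → 95 left.
R&D first at 26: fill all 35 → 60 left.
Fill Security first block (15 at 19) → 45 left.
Fill R&D second block (40 at 17) → 5 left.
Ops/first: +5 of 35 at 15; pool empty.
Total = 29×20 + 26×35 + 19×15 + 17×40 + 15×5 = 2530.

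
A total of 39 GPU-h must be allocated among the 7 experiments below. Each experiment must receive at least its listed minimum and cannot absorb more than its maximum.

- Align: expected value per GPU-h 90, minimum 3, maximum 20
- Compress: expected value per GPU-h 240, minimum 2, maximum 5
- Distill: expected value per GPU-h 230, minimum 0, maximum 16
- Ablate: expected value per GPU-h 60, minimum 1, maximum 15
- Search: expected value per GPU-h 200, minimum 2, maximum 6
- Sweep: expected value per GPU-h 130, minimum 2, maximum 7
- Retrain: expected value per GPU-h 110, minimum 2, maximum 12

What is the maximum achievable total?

7410

Meeting every minimum uses 3+2+0+1+2+2+2 = 12 GPU-h, leaving 27.
Highest expected value per GPU-h first: Compress 240 > Distill 230 > Search 200 > Sweep 130 > Retrain 110 > Align 90 > Ablate 60.
Give Compress 3 more to hit its cap of 5 → 24 left.
Give Distill 16 more to hit its cap of 16 → 8 left.
Search takes 4 more to reach its cap of 6 → 4 left.
Only 4 left; Sweep takes them to reach 6.
Total = 90×3 + 240×5 + 230×16 + 60×1 + 200×6 + 130×6 + 110×2 = 7410.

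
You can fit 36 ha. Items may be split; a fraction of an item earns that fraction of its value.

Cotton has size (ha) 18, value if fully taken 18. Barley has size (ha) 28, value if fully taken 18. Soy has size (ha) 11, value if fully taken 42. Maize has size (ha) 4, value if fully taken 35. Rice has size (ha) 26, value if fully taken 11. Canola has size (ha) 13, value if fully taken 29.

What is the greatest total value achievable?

Rank by value-to-size ratio: Maize 35/4≈8.75, Soy 42/11≈3.82, Canola 29/13≈2.23, Cotton 18/18≈1, Barley 18/28≈0.643, Rice 11/26≈0.423.
All 4 ha of Maize fit (value 35) ; 32 remain.
Soy: take in full, 11 ha for value 42 ; 21 left.
Take all of Canola (13 ha, value 29) ; 8 ha left.
8 ha left: a 8/18 share of Cotton gives 18×8/18 = 8.
Total value = 114.

114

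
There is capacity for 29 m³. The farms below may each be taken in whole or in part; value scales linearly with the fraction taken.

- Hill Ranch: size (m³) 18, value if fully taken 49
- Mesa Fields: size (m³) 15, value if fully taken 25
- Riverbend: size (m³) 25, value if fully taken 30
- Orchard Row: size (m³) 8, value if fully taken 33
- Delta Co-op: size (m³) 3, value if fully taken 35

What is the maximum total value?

117

Sort by value density: Delta Co-op 35/3≈11.7, Orchard Row 33/8≈4.12, Hill Ranch 49/18≈2.72, Mesa Fields 25/15≈1.67, Riverbend 30/25≈1.2.
All 3 m³ of Delta Co-op fit (value 35) → 26 remain.
Orchard Row: take in full, 8 m³ for value 33 → 18 left.
Hill Ranch: take in full, 18 m³ for value 49 → 0 left.
Total value = 117.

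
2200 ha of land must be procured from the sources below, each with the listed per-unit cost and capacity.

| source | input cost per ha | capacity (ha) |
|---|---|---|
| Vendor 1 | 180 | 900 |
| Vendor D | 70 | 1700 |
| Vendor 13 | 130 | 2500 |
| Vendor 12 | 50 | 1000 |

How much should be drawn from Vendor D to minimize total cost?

1200

Cheapest first:
Vendor 12 at 50: take all 1000 ha ; 1200 still needed.
Vendor D (70): take the remaining 1200 ; done.
Vendor 13, Vendor 1: unused.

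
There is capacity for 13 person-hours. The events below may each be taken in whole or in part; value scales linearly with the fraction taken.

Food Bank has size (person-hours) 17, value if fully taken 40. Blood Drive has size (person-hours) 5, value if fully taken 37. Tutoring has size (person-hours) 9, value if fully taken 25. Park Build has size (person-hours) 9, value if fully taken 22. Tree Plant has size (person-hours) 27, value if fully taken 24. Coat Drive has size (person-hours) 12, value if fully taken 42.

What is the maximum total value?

Best value per unit of size first: Blood Drive 37/5≈7.4, Coat Drive 42/12≈3.5, Tutoring 25/9≈2.78, Park Build 22/9≈2.44, Food Bank 40/17≈2.35, Tree Plant 24/27≈0.889.
Take all of Blood Drive (5 person-hours, value 37) — 8 person-hours left.
Fill the last 8 person-hours with part of Coat Drive: 8/12 of it earns 28.
Total value = 65.

65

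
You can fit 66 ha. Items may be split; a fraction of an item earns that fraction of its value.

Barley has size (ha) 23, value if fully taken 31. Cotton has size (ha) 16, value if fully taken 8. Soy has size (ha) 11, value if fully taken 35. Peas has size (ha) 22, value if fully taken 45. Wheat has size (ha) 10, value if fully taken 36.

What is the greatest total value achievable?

Sort by value density: Wheat 36/10≈3.6, Soy 35/11≈3.18, Peas 45/22≈2.05, Barley 31/23≈1.35, Cotton 8/16≈0.5.
Wheat: take in full, 10 ha for value 36 → 56 left.
All 11 ha of Soy fit (value 35) → 45 remain.
Take all of Peas (22 ha, value 45) → 23 ha left.
Barley: take in full, 23 ha for value 31 → 0 left.
Total value = 147.

147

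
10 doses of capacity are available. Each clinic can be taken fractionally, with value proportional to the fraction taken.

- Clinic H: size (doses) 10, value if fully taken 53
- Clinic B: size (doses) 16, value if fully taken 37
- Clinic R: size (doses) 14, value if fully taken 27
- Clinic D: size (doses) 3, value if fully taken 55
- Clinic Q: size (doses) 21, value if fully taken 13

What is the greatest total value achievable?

Sort by value density: Clinic D 55/3≈18.3, Clinic H 53/10≈5.3, Clinic B 37/16≈2.31, Clinic R 27/14≈1.93, Clinic Q 13/21≈0.619.
Take all of Clinic D (3 doses, value 55) — 7 doses left.
Only 7 doses remain; take 7/10 of Clinic H for value 53×7/10 = 37.1.
Total value = 92.1.

92.1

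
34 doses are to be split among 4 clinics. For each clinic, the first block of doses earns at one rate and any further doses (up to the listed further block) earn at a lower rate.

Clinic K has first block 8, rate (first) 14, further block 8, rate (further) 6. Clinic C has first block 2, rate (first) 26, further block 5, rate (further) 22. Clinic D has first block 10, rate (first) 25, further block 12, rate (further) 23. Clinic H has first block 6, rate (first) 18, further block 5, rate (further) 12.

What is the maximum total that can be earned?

Treat each block as its own option and order by rate: Clinic C/first 26 > Clinic D/first 25 > Clinic D/second 23 > Clinic C/second 22 > Clinic H/first 18 > Clinic K/first 14 > Clinic H/second 12 > Clinic K/second 6.
Clinic C/first (26): +2 — 32 left.
Clinic D first at 25: fill all 10 — 22 left.
Fill Clinic D second block (12 at 23) — 10 left.
Clinic C second at 22: fill all 5 — 5 left.
Clinic H/first: +5 of 6 at 18; pool empty.
Total = 26×2 + 25×10 + 23×12 + 22×5 + 18×5 = 778.

778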